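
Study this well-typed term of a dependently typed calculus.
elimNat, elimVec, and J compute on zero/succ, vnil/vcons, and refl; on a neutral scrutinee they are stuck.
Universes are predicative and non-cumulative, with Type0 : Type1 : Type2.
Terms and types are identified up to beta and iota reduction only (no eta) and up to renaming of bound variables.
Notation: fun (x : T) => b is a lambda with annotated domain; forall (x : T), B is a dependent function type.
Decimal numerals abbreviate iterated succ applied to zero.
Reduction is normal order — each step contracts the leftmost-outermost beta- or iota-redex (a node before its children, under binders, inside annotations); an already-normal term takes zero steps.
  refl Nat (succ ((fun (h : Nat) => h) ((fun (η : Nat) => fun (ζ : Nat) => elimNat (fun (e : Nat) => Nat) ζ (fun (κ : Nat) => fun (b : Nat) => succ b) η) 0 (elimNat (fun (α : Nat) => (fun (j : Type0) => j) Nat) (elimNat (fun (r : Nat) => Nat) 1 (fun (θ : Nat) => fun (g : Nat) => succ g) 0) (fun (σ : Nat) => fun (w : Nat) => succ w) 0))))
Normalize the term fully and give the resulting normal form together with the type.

normal form:
  refl Nat 2
type:
  Eq Nat 2 2


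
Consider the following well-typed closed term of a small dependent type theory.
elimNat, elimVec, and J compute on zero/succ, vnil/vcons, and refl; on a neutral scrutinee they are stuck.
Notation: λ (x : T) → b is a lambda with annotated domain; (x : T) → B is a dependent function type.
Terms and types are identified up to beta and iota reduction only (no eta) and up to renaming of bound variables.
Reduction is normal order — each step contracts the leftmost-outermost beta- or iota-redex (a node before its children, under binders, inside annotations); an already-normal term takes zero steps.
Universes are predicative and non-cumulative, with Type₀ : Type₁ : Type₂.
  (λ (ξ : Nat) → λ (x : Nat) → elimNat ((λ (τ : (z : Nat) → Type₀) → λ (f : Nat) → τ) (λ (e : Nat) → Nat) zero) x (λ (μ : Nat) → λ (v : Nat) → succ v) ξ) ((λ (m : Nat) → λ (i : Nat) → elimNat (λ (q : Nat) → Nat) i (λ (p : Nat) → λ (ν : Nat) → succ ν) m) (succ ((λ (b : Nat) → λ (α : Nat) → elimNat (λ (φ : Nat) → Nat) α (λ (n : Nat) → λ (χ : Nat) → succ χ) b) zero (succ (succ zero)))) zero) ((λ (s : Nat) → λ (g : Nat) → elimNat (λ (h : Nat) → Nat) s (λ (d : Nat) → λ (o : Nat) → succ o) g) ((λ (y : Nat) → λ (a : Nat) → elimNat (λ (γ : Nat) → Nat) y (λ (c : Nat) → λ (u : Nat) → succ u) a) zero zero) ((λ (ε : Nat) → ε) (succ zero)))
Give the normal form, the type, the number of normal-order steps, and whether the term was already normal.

resulting normal form:
  succ (succ (succ (succ zero)))
type:
  Nat
reduction steps (normal order): 39
started in normal form: no
first redex: a beta-redex


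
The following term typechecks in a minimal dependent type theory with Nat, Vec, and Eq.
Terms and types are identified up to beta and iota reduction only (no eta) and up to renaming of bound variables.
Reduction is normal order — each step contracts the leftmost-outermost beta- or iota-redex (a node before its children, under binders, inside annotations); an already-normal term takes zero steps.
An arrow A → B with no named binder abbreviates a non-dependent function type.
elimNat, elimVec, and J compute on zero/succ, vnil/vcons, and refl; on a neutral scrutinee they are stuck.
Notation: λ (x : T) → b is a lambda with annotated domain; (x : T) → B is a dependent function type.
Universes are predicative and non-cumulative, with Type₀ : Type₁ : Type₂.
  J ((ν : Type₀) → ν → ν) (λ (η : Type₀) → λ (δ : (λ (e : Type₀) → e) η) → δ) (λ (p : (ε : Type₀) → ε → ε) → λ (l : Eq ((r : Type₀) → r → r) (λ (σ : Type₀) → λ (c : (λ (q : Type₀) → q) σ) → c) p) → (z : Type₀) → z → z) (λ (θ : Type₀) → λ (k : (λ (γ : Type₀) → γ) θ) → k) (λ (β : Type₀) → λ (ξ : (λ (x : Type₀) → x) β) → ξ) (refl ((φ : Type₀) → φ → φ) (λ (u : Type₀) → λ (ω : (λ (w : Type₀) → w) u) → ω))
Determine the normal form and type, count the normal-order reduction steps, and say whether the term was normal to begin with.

normal form:
  λ (ν : Type₀) → λ (η : ν) → η
the term's type:
  (ν : Type₀) → ν → ν
reduction steps (normal order): 2
started in normal form: no
first redex: a J iota-redex


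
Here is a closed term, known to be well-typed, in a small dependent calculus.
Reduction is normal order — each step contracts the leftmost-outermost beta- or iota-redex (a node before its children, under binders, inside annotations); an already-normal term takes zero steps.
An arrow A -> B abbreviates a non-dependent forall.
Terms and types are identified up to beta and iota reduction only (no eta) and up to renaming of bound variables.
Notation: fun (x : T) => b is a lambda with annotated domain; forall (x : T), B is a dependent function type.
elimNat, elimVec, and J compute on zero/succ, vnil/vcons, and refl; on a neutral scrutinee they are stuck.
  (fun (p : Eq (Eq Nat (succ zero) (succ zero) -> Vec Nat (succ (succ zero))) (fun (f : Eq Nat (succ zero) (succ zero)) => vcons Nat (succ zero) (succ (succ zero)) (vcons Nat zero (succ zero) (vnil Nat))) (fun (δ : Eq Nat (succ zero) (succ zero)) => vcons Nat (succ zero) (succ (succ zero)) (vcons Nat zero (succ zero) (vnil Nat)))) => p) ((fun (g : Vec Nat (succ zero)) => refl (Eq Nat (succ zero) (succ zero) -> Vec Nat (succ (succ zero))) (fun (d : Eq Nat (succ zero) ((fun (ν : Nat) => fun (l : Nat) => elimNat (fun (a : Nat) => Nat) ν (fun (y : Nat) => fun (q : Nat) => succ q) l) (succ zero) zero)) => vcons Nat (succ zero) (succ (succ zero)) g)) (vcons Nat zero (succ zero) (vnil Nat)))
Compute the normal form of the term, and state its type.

normal form:
  refl (Eq Nat (succ zero) (succ zero) -> Vec Nat (succ (succ zero))) (fun (p : Eq Nat (succ zero) (succ zero)) => vcons Nat (succ zero) (succ (succ zero)) (vcons Nat zero (succ zero) (vnil Nat)))
inferred type:
  Eq (Eq Nat (succ zero) (succ zero) -> Vec Nat (succ (succ zero))) (fun (p : Eq Nat (succ zero) (succ zero)) => vcons Nat (succ zero) (succ (succ zero)) (vcons Nat zero (succ zero) (vnil Nat))) (fun (f : Eq Nat (succ zero) (succ zero)) => vcons Nat (succ zero) (succ (succ zero)) (vcons Nat zero (succ zero) (vnil Nat)))


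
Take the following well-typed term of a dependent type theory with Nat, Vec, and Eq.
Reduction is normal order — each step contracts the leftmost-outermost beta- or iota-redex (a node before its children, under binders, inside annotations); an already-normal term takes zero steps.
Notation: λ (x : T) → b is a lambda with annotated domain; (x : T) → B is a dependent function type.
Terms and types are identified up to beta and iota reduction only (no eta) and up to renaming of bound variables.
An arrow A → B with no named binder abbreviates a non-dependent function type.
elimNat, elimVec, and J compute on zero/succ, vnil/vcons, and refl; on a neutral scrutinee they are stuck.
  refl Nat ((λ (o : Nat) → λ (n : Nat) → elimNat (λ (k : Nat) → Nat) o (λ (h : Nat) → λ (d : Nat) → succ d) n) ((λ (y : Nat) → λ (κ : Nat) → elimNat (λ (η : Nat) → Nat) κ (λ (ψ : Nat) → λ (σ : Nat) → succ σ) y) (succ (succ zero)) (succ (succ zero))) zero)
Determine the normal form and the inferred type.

normal form:
  refl Nat (succ (succ (succ (succ zero))))
type:
  Eq Nat (succ (succ (succ (succ zero)))) (succ (succ (succ (succ zero))))
observation: 12 normal-order steps normalize the term, beginning with a beta-redex.


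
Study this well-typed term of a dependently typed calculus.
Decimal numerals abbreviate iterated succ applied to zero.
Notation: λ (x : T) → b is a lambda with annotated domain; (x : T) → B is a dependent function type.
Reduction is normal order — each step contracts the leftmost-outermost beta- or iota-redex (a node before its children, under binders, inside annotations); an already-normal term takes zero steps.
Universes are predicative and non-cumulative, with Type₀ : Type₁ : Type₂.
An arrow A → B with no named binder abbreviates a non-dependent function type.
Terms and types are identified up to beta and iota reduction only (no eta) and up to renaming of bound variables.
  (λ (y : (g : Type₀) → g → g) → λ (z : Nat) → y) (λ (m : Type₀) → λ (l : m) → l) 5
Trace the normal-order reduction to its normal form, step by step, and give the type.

reduction (normal order):
  (λ (y : (g : Type₀) → g → g) → λ (z : Nat) → y) (λ (m : Type₀) → λ (l : m) → l) 5
  ~> (λ (y : Nat) → λ (g : Type₀) → λ (z : g) → z) 5
  ~> λ (y : Type₀) → λ (g : y) → g
type:
  (y : Type₀) → y → y


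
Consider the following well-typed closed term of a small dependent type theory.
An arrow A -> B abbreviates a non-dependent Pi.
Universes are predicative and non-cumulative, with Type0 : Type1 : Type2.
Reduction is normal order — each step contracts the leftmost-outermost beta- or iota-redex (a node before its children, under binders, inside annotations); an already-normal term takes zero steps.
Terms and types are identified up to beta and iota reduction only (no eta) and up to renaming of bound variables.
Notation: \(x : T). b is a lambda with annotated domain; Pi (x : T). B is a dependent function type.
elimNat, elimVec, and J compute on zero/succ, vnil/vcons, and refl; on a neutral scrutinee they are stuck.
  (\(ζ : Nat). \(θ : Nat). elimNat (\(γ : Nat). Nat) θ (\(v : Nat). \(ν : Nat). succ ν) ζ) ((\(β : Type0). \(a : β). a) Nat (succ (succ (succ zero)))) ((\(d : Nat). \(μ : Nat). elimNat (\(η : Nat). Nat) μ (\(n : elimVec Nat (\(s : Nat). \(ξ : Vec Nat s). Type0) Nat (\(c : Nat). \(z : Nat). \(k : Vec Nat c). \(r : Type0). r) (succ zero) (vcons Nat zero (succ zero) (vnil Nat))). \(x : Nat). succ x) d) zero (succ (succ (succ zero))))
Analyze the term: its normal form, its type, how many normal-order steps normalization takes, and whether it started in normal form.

resulting normal form:
  succ (succ (succ (succ (succ (succ zero)))))
inferred type:
  Nat
reduction steps (normal order): 17
started in normal form: no
first redex: a beta-redex


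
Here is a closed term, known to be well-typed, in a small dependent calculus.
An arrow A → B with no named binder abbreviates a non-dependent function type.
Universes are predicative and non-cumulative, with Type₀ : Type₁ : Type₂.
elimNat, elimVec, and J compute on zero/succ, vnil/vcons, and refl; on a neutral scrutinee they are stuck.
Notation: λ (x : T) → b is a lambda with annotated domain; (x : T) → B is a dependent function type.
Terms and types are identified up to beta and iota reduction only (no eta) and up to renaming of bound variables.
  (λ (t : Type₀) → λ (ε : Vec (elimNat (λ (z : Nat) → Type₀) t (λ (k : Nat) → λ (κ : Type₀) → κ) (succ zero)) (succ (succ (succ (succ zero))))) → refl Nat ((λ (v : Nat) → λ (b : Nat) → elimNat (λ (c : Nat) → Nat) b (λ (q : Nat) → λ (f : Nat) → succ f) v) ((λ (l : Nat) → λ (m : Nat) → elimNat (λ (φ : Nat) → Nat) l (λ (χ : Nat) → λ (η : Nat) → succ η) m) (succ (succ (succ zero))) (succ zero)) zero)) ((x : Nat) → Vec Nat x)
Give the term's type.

inferred type:
  Vec ((t : Nat) → Vec Nat t) (succ (succ (succ (succ zero)))) → Eq Nat (succ (succ (succ (succ zero)))) (succ (succ (succ (succ zero))))


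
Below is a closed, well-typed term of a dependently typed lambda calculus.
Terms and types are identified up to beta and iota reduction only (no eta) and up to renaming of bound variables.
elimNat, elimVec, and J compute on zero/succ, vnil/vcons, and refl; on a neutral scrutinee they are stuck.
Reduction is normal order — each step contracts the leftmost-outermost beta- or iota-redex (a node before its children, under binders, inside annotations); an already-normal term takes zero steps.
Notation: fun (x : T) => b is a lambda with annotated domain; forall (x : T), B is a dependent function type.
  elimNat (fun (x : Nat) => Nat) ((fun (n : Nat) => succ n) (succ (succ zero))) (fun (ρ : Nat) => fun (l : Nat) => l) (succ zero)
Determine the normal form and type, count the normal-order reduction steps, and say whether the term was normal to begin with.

reduced normal form:
  succ (succ (succ zero))
inferred type:
  Nat
steps to reach normal form (normal order): 5
already normal: no
first redex: an elimNat iota-redex


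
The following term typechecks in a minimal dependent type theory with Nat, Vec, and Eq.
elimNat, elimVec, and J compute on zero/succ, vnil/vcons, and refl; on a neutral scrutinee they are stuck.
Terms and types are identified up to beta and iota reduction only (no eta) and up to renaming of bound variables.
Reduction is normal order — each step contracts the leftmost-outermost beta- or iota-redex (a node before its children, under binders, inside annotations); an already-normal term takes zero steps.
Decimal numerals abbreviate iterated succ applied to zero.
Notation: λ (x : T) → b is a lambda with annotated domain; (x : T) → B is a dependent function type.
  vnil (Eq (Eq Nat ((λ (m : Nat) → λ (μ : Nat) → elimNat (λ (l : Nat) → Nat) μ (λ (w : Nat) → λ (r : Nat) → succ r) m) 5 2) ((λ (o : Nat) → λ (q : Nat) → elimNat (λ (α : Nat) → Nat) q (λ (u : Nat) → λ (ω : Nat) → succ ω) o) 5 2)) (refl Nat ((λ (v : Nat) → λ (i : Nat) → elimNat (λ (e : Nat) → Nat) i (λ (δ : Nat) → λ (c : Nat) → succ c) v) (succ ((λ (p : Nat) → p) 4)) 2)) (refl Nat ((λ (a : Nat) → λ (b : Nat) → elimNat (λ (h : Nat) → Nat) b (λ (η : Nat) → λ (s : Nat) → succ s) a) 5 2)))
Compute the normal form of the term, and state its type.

reduced normal form:
  vnil (Eq (Eq Nat 7 7) (refl Nat 7) (refl Nat 7))
inferred type:
  Vec (Eq (Eq Nat 7 7) (refl Nat 7) (refl Nat 7)) 0


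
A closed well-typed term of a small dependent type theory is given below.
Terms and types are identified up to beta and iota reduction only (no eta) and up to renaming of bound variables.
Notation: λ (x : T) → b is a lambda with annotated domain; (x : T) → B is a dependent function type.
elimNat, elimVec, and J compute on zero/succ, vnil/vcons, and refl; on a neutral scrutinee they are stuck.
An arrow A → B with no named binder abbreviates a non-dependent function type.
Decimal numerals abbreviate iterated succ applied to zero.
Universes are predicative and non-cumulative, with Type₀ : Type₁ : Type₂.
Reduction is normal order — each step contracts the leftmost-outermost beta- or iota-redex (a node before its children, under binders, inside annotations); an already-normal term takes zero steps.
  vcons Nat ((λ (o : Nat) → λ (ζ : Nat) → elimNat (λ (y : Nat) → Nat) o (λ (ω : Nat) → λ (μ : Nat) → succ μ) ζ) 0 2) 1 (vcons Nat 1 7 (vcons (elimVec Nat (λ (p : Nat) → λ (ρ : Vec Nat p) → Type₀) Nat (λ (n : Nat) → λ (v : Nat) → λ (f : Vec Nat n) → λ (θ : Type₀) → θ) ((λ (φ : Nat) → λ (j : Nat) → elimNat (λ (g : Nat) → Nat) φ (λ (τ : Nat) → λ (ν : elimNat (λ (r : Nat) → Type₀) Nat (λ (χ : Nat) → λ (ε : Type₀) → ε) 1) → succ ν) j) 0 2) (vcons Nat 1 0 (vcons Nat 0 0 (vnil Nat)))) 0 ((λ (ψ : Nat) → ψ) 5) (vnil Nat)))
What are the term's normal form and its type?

resulting normal form:
  vcons Nat 2 1 (vcons Nat 1 7 (vcons Nat 0 5 (vnil Nat)))
inferred type:
  Vec Nat 3
observation: the leftmost-outermost redex is a beta-redex, and normalization takes 21 steps.


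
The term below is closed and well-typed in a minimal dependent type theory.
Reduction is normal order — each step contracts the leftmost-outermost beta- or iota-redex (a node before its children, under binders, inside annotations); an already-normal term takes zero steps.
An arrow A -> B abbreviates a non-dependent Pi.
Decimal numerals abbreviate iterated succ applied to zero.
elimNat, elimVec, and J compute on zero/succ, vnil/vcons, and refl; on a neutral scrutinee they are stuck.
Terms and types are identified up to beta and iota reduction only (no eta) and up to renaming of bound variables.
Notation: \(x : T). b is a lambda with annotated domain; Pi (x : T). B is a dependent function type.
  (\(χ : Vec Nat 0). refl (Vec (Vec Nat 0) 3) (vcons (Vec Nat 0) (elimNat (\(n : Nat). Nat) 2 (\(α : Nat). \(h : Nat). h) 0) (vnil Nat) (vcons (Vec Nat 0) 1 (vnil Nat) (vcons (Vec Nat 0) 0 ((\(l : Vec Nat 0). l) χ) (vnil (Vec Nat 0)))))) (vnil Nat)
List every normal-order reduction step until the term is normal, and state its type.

reduction (normal order):
  (\(χ : Vec Nat 0). refl (Vec (Vec Nat 0) 3) (vcons (Vec Nat 0) (elimNat (\(n : Nat). Nat) 2 (\(α : Nat). \(h : Nat). h) 0) (vnil Nat) (vcons (Vec Nat 0) 1 (vnil Nat) (vcons (Vec Nat 0) 0 ((\(l : Vec Nat 0). l) χ) (vnil (Vec Nat 0)))))) (vnil Nat)
  ~> refl (Vec (Vec Nat 0) 3) (vcons (Vec Nat 0) (elimNat (\(χ : Nat). Nat) 2 (\(n : Nat). \(α : Nat). α) 0) (vnil Nat) (vcons (Vec Nat 0) 1 (vnil Nat) (vcons (Vec Nat 0) 0 ((\(h : Vec Nat 0). h) (vnil Nat)) (vnil (Vec Nat 0)))))
  ~> refl (Vec (Vec Nat 0) 3) (vcons (Vec Nat 0) 2 (vnil Nat) (vcons (Vec Nat 0) 1 (vnil Nat) (vcons (Vec Nat 0) 0 ((\(χ : Vec Nat 0). χ) (vnil Nat)) (vnil (Vec Nat 0)))))
  ~> refl (Vec (Vec Nat 0) 3) (vcons (Vec Nat 0) 2 (vnil Nat) (vcons (Vec Nat 0) 1 (vnil Nat) (vcons (Vec Nat 0) 0 (vnil Nat) (vnil (Vec Nat 0)))))
the term's type:
  Eq (Vec (Vec Nat 0) 3) (vcons (Vec Nat 0) 2 (vnil Nat) (vcons (Vec Nat 0) 1 (vnil Nat) (vcons (Vec Nat 0) 0 (vnil Nat) (vnil (Vec Nat 0))))) (vcons (Vec Nat 0) 2 (vnil Nat) (vcons (Vec Nat 0) 1 (vnil Nat) (vcons (Vec Nat 0) 0 (vnil Nat) (vnil (Vec Nat 0)))))


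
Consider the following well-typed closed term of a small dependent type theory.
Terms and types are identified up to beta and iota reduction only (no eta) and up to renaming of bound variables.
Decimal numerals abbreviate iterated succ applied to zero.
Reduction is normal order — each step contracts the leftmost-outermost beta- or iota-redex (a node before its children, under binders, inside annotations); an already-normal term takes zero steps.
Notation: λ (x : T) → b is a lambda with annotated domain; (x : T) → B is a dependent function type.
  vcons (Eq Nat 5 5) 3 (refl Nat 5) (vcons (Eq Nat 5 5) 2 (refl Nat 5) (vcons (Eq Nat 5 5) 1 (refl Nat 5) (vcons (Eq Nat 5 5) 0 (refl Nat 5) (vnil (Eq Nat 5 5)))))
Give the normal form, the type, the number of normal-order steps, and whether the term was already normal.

normal form:
  vcons (Eq Nat 5 5) 3 (refl Nat 5) (vcons (Eq Nat 5 5) 2 (refl Nat 5) (vcons (Eq Nat 5 5) 1 (refl Nat 5) (vcons (Eq Nat 5 5) 0 (refl Nat 5) (vnil (Eq Nat 5 5)))))
inferred type:
  Vec (Eq Nat 5 5) 4
normal-order step count: 0
already normal: yes


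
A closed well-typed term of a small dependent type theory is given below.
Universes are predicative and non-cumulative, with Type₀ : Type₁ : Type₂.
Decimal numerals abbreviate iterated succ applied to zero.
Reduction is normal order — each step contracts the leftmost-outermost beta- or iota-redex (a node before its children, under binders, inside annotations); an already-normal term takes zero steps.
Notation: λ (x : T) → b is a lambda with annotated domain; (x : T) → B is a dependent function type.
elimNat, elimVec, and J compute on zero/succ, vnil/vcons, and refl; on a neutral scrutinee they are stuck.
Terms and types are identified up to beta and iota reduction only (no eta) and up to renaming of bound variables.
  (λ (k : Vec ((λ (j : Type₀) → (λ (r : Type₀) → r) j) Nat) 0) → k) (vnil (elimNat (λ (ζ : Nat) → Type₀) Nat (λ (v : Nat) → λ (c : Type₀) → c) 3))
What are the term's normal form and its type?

resulting normal form:
  vnil Nat
type:
  Vec Nat 0


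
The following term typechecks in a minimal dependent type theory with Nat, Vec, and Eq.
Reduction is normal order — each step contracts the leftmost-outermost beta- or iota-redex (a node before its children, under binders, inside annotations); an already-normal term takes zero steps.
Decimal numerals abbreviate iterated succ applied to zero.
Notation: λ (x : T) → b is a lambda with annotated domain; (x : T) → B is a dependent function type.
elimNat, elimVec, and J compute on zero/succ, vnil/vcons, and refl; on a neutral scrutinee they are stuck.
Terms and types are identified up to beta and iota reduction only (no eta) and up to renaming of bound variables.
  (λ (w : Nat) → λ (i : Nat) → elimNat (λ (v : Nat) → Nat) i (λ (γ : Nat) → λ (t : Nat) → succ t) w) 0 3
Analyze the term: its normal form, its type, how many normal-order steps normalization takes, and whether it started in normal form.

reduced normal form:
  3
inferred type:
  Nat
reduction steps (normal order): 3
term was already normal: no
first redex: a beta-redex


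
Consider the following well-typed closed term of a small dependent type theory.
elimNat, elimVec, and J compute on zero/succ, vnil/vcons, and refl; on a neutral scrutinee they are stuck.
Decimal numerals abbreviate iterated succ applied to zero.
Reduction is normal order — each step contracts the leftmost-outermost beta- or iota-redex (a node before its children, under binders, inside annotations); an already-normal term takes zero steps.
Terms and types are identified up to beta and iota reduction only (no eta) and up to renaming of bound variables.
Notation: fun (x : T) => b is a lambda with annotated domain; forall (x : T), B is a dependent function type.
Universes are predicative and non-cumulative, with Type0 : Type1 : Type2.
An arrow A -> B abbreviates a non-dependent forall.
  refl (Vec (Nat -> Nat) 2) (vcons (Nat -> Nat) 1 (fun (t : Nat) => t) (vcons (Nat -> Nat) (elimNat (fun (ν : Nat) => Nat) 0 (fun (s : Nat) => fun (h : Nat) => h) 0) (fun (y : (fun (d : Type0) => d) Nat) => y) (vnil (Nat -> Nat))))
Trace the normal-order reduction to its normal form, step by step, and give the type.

normal-order reduction sequence:
  refl (Vec (Nat -> Nat) 2) (vcons (Nat -> Nat) 1 (fun (t : Nat) => t) (vcons (Nat -> Nat) (elimNat (fun (ν : Nat) => Nat) 0 (fun (s : Nat) => fun (h : Nat) => h) 0) (fun (y : (fun (d : Type0) => d) Nat) => y) (vnil (Nat -> Nat))))
  ~> refl (Vec (Nat -> Nat) 2) (vcons (Nat -> Nat) 1 (fun (t : Nat) => t) (vcons (Nat -> Nat) 0 (fun (ν : (fun (s : Type0) => s) Nat) => ν) (vnil (Nat -> Nat))))
  ~> refl (Vec (Nat -> Nat) 2) (vcons (Nat -> Nat) 1 (fun (t : Nat) => t) (vcons (Nat -> Nat) 0 (fun (ν : Nat) => ν) (vnil (Nat -> Nat))))
type:
  Eq (Vec (Nat -> Nat) 2) (vcons (Nat -> Nat) 1 (fun (t : Nat) => t) (vcons (Nat -> Nat) 0 (fun (ν : Nat) => ν) (vnil (Nat -> Nat)))) (vcons (Nat -> Nat) 1 (fun (s : Nat) => s) (vcons (Nat -> Nat) 0 (fun (h : Nat) => h) (vnil (Nat -> Nat))))


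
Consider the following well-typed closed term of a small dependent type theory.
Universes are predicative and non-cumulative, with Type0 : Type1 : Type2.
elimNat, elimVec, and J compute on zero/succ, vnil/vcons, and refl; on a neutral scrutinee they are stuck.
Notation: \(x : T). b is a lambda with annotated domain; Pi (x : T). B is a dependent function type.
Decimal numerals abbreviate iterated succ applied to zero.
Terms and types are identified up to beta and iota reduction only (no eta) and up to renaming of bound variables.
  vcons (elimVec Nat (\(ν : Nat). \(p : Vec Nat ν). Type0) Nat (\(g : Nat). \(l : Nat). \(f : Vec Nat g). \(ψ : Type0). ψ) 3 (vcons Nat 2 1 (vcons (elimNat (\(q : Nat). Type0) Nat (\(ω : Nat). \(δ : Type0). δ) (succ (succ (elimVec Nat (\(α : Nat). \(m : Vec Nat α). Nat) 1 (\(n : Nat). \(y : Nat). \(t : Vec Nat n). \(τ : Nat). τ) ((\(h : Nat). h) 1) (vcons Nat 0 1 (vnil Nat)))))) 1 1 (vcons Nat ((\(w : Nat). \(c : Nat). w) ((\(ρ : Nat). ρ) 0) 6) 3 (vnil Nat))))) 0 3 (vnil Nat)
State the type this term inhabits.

inferred type:
  Vec Nat 1


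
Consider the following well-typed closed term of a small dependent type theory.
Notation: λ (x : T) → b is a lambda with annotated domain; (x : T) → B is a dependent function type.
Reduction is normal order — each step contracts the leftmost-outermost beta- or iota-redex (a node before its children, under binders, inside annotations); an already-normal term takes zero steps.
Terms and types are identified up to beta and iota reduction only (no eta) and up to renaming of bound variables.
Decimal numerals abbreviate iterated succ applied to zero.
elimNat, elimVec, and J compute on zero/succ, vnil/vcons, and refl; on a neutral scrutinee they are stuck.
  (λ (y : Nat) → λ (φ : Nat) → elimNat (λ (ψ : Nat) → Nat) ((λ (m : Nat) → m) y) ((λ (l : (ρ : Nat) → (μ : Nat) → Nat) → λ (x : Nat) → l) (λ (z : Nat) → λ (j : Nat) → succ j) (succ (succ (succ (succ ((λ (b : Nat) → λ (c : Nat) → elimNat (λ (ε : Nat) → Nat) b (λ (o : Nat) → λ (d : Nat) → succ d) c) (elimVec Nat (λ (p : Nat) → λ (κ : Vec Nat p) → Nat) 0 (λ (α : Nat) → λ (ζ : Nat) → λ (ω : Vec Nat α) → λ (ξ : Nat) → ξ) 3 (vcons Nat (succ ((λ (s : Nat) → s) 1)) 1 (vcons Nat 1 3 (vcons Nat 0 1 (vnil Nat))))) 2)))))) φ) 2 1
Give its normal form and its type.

resulting normal form:
  3
type:
  Nat
observation: contracting a beta-redex first, the term normalizes in 9 steps.


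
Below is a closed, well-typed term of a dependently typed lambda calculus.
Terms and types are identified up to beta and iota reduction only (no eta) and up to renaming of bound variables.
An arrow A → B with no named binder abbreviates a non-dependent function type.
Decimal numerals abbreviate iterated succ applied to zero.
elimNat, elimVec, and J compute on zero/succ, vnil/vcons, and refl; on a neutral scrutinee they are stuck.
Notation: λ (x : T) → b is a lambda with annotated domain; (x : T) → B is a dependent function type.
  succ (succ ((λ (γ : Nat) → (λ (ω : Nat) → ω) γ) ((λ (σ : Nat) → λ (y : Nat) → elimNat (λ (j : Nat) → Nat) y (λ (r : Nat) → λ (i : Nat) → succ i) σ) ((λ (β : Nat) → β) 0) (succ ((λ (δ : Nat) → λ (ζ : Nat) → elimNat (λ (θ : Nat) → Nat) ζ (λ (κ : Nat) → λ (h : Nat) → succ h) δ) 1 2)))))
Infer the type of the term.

type:
  Nat


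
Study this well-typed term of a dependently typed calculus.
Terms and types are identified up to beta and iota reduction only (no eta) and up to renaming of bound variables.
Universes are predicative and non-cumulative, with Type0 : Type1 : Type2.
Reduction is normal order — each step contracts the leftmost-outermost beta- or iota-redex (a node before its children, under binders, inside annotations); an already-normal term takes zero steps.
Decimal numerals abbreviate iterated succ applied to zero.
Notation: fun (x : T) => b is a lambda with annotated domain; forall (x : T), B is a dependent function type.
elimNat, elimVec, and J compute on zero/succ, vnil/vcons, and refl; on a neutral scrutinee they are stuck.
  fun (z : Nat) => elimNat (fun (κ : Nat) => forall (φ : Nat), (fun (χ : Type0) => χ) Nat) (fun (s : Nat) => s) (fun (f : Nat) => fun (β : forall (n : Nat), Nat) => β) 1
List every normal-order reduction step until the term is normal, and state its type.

normal-order reduction:
  fun (z : Nat) => elimNat (fun (κ : Nat) => forall (φ : Nat), (fun (χ : Type0) => χ) Nat) (fun (s : Nat) => s) (fun (f : Nat) => fun (β : forall (n : Nat), Nat) => β) 1
  ~> fun (z : Nat) => (fun (κ : Nat) => fun (φ : forall (χ : Nat), Nat) => φ) 0 (elimNat (fun (s : Nat) => forall (f : Nat), (fun (β : Type0) => β) Nat) (fun (n : Nat) => n) (fun (l : Nat) => fun (v : forall (a : Nat), Nat) => v) 0)
  ~> fun (z : Nat) => (fun (κ : forall (φ : Nat), Nat) => κ) (elimNat (fun (χ : Nat) => forall (s : Nat), (fun (f : Type0) => f) Nat) (fun (β : Nat) => β) (fun (n : Nat) => fun (l : forall (v : Nat), Nat) => l) 0)
  ~> fun (z : Nat) => elimNat (fun (κ : Nat) => forall (φ : Nat), (fun (χ : Type0) => χ) Nat) (fun (s : Nat) => s) (fun (f : Nat) => fun (β : forall (n : Nat), Nat) => β) 0
  ~> fun (z : Nat) => fun (κ : Nat) => κ
inferred type:
  forall (z : Nat), forall (κ : Nat), Nat


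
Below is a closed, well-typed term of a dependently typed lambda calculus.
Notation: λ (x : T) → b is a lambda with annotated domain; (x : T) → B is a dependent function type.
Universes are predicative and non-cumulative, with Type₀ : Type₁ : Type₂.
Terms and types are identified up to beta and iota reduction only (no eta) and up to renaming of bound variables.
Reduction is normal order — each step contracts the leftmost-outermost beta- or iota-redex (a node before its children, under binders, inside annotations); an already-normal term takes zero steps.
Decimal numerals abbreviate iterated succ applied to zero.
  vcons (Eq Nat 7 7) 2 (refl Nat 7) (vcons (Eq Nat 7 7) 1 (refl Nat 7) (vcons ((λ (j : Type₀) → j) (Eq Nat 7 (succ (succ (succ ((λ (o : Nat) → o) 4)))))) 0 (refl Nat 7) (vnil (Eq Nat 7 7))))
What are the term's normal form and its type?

reduced normal form:
  vcons (Eq Nat 7 7) 2 (refl Nat 7) (vcons (Eq Nat 7 7) 1 (refl Nat 7) (vcons (Eq Nat 7 7) 0 (refl Nat 7) (vnil (Eq Nat 7 7))))
inferred type:
  Vec (Eq Nat 7 7) 3


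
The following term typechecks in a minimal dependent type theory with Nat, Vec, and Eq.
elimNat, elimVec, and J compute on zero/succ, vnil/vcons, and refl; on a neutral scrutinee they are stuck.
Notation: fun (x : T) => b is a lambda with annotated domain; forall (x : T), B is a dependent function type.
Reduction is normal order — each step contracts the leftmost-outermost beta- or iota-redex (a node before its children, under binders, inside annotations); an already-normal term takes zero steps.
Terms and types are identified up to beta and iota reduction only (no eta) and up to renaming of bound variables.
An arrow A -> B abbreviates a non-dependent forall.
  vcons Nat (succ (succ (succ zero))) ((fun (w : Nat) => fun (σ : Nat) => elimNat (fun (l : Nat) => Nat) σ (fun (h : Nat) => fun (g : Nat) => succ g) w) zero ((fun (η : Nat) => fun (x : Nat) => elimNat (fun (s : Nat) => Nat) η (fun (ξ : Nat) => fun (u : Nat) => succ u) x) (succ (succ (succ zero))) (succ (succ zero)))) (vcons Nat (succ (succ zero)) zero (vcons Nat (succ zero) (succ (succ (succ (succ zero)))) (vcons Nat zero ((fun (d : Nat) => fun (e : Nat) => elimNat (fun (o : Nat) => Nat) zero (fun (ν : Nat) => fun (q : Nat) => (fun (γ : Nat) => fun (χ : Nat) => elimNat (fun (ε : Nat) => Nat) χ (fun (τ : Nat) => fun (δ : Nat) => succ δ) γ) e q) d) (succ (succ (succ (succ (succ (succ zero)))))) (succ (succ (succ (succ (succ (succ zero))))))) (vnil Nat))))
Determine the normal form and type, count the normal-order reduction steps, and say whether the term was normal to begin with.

normal form:
  vcons Nat (succ (succ (succ zero))) (succ (succ (succ (succ (succ zero))))) (vcons Nat (succ (succ zero)) zero (vcons Nat (succ zero) (succ (succ (succ (succ zero)))) (vcons Nat zero (succ (succ (succ (succ (succ (succ (succ (succ (succ (succ (succ (succ (succ (succ (succ (succ (succ (succ (succ (succ (succ (succ (succ (succ (succ (succ (succ (succ (succ (succ (succ (succ (succ (succ (succ (succ zero)))))))))))))))))))))))))))))))))))) (vnil Nat))))
inferred type:
  Vec Nat (succ (succ (succ (succ zero))))
steps to reach normal form (normal order): 159
started in normal form: no
first redex: a beta-redex


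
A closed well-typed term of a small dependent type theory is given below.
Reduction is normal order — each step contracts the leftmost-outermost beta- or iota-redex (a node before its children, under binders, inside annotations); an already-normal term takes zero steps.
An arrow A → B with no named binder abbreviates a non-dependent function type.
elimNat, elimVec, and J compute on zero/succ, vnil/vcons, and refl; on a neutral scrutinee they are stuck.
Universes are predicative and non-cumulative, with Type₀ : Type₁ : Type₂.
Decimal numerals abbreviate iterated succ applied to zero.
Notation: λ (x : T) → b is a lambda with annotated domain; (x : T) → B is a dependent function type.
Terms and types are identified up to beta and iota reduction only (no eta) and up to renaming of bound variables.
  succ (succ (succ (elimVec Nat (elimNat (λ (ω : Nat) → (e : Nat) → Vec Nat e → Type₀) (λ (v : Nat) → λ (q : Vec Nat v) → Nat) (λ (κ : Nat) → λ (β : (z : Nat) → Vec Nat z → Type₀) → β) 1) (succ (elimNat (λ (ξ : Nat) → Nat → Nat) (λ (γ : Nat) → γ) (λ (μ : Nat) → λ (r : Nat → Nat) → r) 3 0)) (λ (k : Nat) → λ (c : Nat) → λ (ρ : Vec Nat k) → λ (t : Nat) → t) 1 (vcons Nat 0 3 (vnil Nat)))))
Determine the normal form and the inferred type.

reduced normal form:
  4
type:
  Nat


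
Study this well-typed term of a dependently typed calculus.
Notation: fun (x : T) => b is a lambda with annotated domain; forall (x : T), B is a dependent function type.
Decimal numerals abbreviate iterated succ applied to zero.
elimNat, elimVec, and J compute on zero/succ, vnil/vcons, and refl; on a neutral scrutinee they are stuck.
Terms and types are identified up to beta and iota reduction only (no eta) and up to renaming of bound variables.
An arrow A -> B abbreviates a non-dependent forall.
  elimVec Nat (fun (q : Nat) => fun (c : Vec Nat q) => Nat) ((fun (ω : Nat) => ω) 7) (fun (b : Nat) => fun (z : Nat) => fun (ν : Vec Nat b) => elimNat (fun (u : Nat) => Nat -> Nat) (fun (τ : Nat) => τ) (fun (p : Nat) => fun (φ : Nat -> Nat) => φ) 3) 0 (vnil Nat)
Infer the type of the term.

inferred type:
  Nat


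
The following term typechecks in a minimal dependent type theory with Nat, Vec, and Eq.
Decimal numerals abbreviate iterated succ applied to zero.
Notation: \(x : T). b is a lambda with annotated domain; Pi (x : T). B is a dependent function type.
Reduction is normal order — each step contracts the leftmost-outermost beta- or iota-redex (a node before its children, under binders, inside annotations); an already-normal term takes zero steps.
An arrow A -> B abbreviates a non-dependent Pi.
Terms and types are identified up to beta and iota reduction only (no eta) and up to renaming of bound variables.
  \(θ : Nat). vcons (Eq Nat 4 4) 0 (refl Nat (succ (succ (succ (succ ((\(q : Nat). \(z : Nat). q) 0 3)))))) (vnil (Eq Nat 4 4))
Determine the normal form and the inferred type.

resulting normal form:
  \(θ : Nat). vcons (Eq Nat 4 4) 0 (refl Nat 4) (vnil (Eq Nat 4 4))
type:
  Nat -> Vec (Eq Nat 4 4) 1


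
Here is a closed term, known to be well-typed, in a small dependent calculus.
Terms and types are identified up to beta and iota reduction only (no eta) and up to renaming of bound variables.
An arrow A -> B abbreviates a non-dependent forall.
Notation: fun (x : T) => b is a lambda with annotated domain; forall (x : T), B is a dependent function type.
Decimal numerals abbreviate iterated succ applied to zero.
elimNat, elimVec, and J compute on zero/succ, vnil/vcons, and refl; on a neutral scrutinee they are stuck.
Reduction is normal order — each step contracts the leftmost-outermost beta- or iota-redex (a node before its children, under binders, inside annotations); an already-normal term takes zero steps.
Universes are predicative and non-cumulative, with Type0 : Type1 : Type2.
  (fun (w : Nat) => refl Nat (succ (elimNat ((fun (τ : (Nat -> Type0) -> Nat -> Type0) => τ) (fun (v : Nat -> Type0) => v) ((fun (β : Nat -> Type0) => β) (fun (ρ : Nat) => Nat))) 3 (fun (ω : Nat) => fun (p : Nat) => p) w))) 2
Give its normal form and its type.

resulting normal form:
  refl Nat 4
type:
  Eq Nat 4 4


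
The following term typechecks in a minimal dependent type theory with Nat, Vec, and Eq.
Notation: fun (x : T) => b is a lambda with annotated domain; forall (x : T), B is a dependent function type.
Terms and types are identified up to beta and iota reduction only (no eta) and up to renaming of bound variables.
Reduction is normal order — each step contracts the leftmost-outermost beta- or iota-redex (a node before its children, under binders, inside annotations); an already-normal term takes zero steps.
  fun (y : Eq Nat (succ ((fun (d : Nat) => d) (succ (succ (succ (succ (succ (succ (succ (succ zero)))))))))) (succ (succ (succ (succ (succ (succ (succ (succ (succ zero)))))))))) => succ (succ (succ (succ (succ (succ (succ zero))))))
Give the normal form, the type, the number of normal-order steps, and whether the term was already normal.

resulting normal form:
  fun (y : Eq Nat (succ (succ (succ (succ (succ (succ (succ (succ (succ zero))))))))) (succ (succ (succ (succ (succ (succ (succ (succ (succ zero)))))))))) => succ (succ (succ (succ (succ (succ (succ zero))))))
the term's type:
  forall (y : Eq Nat (succ (succ (succ (succ (succ (succ (succ (succ (succ zero))))))))) (succ (succ (succ (succ (succ (succ (succ (succ (succ zero)))))))))), Nat
reduction steps (normal order): 1
term was already normal: no
first redex: a beta-redex


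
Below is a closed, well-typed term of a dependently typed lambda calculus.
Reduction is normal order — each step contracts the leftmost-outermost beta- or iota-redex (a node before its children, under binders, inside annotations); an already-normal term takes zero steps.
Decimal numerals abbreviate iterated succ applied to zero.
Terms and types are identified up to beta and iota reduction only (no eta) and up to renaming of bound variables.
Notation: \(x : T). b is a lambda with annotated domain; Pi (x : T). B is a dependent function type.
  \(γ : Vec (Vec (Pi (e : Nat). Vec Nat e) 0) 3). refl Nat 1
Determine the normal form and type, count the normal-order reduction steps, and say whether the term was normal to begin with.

normal form:
  \(γ : Vec (Vec (Pi (e : Nat). Vec Nat e) 0) 3). refl Nat 1
the term's type:
  Pi (γ : Vec (Vec (Pi (e : Nat). Vec Nat e) 0) 3). Eq Nat 1 1
normal-order step count: 0
already normal: yes


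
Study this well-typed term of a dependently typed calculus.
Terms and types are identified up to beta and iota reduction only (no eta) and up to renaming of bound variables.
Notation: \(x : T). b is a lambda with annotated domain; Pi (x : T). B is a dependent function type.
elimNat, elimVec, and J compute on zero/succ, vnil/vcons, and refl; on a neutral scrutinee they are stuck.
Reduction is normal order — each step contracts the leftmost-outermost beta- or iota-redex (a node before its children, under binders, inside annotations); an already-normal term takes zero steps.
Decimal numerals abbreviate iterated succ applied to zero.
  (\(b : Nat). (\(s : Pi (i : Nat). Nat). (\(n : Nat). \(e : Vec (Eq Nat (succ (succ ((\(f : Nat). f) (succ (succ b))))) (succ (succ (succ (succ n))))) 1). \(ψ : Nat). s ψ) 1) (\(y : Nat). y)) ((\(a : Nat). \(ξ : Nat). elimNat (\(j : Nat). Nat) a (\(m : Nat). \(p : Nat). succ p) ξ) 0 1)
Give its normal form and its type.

resulting normal form:
  \(b : Vec (Eq Nat 5 5) 1). \(s : Nat). s
the term's type:
  Pi (b : Vec (Eq Nat 5 5) 1). Pi (s : Nat). Nat
observation: the term reaches its normal form after 11 normal-order steps.


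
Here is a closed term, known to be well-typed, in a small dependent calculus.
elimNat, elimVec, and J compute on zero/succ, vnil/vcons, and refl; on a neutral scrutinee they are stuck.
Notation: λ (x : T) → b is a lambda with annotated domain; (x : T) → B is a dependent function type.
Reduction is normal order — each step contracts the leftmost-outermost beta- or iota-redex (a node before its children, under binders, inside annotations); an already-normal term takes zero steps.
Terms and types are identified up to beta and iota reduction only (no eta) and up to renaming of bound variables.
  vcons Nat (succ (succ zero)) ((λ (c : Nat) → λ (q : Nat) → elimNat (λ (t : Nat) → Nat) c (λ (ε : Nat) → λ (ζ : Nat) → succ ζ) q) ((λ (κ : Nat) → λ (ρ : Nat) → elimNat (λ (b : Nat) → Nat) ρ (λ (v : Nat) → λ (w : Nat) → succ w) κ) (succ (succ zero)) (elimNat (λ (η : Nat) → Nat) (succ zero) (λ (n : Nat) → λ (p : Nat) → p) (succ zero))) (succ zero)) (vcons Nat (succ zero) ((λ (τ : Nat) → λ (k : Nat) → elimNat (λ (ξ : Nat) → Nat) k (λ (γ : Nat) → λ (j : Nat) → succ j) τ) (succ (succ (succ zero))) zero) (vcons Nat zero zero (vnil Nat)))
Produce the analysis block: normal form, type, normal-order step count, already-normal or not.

reduced normal form:
  vcons Nat (succ (succ zero)) (succ (succ (succ (succ zero)))) (vcons Nat (succ zero) (succ (succ (succ zero))) (vcons Nat zero zero (vnil Nat)))
inferred type:
  Vec Nat (succ (succ (succ zero)))
normal-order step count: 31
already normal: no
first contracted redex: a beta-redex
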